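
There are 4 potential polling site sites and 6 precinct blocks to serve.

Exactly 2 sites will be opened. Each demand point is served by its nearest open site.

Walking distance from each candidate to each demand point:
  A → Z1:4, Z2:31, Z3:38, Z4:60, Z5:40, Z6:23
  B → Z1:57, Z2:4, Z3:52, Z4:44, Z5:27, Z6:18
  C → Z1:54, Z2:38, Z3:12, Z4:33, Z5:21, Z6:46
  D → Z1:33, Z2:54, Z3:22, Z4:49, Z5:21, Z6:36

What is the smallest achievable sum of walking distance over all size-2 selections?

124

Open {A, C}.
  Z1→A 4, Z2→A 31, Z3→C 12, Z4→C 33, Z5→C 21, Z6→A 23  ⇒ total 124.
Compare {A, B}: total 135.
Compare {B, C}: total 142.
No size-2 selection does better; minimum is 124.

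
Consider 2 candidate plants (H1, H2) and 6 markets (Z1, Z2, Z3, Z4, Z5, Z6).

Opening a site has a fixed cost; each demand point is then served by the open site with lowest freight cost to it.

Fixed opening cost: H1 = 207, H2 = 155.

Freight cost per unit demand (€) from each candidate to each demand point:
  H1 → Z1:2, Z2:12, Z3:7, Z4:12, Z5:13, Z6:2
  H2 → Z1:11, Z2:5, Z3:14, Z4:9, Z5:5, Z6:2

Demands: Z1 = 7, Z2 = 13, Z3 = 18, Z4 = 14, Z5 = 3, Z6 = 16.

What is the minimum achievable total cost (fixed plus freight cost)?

Open {H2}: assign each demand point to its cheapest open site.
  Z1→H2 7×11=77, Z2→H2 13×5=65, Z3→H2 18×14=252, Z4→H2 14×9=126, Z5→H2 3×5=15, Z6→H2 16×2=32
  freight cost 567, fixed 155 → total 722.
Compare {H1, H2}: freight cost 378 + fixed 362 = 740.
Compare {H1}: freight cost 535 + fixed 207 = 742.

722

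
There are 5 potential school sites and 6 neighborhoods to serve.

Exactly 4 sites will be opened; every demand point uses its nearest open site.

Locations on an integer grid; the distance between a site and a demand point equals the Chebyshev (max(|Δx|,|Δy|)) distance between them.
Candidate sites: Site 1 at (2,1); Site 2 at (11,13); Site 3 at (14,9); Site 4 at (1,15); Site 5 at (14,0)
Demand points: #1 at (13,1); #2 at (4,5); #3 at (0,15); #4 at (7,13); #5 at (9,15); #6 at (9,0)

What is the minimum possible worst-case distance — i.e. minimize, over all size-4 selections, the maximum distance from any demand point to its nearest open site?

Open {Site 1, Site 2, Site 4, Site 5}.
  Farthest demand point is #6 at distance 5 (to Site 5); all others are ≤ 5.
With {Site 1, Site 3, Site 4, Site 5} the worst case is 6.
With {Site 1, Site 2, Site 3, Site 4} the worst case is 8.
No size-4 selection achieves below 5.

5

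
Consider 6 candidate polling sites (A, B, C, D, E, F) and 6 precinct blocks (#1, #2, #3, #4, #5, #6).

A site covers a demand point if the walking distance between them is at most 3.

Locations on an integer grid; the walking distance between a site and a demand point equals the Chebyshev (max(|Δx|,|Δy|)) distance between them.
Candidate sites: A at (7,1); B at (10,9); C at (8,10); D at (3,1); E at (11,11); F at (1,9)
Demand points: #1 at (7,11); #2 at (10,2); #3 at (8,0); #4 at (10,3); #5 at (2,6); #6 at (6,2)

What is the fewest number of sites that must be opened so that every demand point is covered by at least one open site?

3

Coverage sets (demand points within 3 of each site):
  A: {#2, #3, #4, #6}
  B: {#1}
  C: {#1}
  D: {#6}
  E: {}
  F: {#5}
No 2 sites suffice: every size-2 union leaves at least one demand point uncovered.
But {A, B, F} covers everything, so the minimum is 3.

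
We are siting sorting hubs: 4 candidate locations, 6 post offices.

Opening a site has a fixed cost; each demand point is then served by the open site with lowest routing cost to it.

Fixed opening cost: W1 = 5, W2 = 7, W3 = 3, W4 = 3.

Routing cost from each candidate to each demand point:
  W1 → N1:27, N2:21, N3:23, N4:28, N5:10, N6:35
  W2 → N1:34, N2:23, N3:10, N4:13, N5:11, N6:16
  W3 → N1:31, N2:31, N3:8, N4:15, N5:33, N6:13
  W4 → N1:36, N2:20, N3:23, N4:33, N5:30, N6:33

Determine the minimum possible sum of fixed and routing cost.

102

Open {W1, W3}: assign each demand point to its cheapest open site.
  N1→W1 27, N2→W1 21, N3→W3 8, N4→W3 15, N5→W1 10, N6→W3 13
  routing cost 94, fixed 8 → total 102.
Compare {W1, W3, W4}: routing cost 93 + fixed 11 = 104.
Compare {W1, W2, W3}: routing cost 92 + fixed 15 = 107.
Compare {W1, W2}: routing cost 97 + fixed 12 = 109.
All other subsets cost ≥ 104. Minimum total cost: 102.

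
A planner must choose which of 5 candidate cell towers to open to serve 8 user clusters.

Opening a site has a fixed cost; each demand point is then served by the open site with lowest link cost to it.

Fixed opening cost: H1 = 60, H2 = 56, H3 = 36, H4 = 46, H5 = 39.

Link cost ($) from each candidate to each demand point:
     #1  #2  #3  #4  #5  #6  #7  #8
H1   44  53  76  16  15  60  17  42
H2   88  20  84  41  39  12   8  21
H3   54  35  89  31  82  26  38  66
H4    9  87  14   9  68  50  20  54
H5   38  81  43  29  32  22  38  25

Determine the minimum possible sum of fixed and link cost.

Open {H2, H4}: assign each demand point to its cheapest open site.
  #1→H4 9, #2→H2 20, #3→H4 14, #4→H4 9, #5→H2 39, #6→H2 12, #7→H2 8, #8→H2 21
  link cost 132, fixed 102 → total 234.
Compare {H2, H4, H5}: link cost 125 + fixed 141 = 266.
Compare {H1, H2, H4}: link cost 108 + fixed 162 = 270.
Compare {H2, H3, H4}: link cost 132 + fixed 138 = 270.
All other subsets cost ≥ 266. Minimum total cost: 234.

234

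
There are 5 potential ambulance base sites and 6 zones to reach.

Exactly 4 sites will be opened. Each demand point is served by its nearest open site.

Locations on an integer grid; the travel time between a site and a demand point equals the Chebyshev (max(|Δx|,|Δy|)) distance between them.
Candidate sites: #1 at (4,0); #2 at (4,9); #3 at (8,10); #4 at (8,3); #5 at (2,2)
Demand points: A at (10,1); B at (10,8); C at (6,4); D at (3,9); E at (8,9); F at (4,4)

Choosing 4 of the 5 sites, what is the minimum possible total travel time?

10

Open {#2, #3, #4, #5}.
  A→#4 2, B→#3 2, C→#4 2, D→#2 1, E→#3 1, F→#5 2  ⇒ total 10.
Compare {#1, #2, #3, #4}: total 12.
Compare {#1, #3, #4, #5}: total 14.
No size-4 selection does better; minimum is 10.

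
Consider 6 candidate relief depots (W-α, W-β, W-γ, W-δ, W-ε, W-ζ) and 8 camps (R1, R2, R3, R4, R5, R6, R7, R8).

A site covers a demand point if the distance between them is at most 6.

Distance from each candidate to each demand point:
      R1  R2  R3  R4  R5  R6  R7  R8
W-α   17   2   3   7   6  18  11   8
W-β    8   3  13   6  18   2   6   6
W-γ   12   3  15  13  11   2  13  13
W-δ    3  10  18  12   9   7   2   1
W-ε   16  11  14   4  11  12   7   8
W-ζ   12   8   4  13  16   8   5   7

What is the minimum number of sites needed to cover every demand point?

Coverage sets (demand points within 6 of each site):
  W-α: {R2, R3, R5}
  W-β: {R2, R4, R6, R7, R8}
  W-γ: {R2, R6}
  W-δ: {R1, R7, R8}
  W-ε: {R4}
  W-ζ: {R3, R7}
No 2 sites suffice: every size-2 union leaves at least one demand point uncovered.
But {W-α, W-β, W-δ} covers everything, so the minimum is 3.

3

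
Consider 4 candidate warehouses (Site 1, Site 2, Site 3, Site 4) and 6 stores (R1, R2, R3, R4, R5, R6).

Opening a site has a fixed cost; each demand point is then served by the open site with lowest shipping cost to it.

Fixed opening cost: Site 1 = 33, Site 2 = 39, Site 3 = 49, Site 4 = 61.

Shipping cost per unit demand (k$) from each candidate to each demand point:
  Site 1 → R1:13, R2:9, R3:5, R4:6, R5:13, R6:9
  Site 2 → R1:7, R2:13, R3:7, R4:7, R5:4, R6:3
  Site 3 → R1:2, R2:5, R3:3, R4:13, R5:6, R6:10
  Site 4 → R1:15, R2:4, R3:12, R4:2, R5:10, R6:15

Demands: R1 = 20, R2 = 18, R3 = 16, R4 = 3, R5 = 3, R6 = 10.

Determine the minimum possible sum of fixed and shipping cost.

329

Open {Site 2, Site 3}: assign each demand point to its cheapest open site.
  R1→Site 3 20×2=40, R2→Site 3 18×5=90, R3→Site 3 16×3=48, R4→Site 2 3×7=21, R5→Site 2 3×4=12, R6→Site 2 10×3=30
  shipping cost 241, fixed 88 → total 329.
Compare {Site 2, Site 3, Site 4}: shipping cost 208 + fixed 149 = 357.
Compare {Site 1, Site 2, Site 3}: shipping cost 238 + fixed 121 = 359.
Compare {Site 3}: shipping cost 335 + fixed 49 = 384.
All other subsets cost ≥ 357. Minimum total cost: 329.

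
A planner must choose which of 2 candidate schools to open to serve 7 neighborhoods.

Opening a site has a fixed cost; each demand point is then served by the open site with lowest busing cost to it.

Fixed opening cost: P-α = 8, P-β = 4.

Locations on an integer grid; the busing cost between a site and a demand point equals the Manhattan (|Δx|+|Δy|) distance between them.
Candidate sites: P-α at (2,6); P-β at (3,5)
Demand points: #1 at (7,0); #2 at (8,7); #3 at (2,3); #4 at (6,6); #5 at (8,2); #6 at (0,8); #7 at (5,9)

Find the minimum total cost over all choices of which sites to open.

47

Open {P-β}: assign each demand point to its cheapest open site.
  #1→P-β 9, #2→P-β 7, #3→P-β 3, #4→P-β 4, #5→P-β 8, #6→P-β 6, #7→P-β 6
  busing cost 43, fixed 4 → total 47.
Compare {P-α}: busing cost 45 + fixed 8 = 53.
Compare {P-α, P-β}: busing cost 41 + fixed 12 = 53.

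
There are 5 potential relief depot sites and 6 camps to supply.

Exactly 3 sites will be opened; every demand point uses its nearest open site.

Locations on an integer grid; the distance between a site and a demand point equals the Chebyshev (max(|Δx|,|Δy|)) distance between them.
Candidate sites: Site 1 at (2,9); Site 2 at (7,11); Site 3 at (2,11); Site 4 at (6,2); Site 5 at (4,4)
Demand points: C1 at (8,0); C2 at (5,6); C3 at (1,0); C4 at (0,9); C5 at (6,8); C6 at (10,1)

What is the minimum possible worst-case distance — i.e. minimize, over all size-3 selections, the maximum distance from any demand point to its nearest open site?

4

Open {Site 1, Site 4, Site 5}.
  Farthest demand point is C3 at distance 4 (to Site 5); all others are ≤ 4.
With {Site 3, Site 4, Site 5} the worst case is 4.
With {Site 1, Site 2, Site 4} the worst case is 5.
No size-3 selection achieves below 4.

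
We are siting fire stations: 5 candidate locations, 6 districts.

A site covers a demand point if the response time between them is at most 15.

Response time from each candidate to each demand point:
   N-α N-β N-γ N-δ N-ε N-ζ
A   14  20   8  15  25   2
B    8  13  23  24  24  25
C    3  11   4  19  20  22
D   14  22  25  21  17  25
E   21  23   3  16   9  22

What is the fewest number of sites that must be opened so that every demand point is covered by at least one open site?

3

Coverage sets (demand points within 15 of each site):
  A: {N-α, N-γ, N-δ, N-ζ}
  B: {N-α, N-β}
  C: {N-α, N-β, N-γ}
  D: {N-α}
  E: {N-γ, N-ε}
No 2 sites suffice: every size-2 union leaves at least one demand point uncovered.
But {A, B, E} covers everything, so the minimum is 3.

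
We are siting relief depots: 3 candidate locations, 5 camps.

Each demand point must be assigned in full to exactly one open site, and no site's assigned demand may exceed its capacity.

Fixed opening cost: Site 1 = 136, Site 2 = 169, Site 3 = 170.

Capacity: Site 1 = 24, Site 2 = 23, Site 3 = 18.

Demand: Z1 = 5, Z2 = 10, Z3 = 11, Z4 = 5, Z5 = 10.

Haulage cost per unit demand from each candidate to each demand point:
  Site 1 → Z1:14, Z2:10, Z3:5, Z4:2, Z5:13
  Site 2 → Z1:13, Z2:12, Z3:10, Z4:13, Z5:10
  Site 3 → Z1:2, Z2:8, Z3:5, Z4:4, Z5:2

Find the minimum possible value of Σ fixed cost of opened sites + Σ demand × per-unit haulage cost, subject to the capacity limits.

Open {Site 1, Site 2}; cheapest assignment that respects the capacities:
  Site 1 (cap 24, load 21): Z1, Z3, Z4 — cost 5×14 + 11×5 + 5×2 = 135
  Site 2 (cap 23, load 20): Z2, Z5 — cost 10×12 + 10×10 = 220
  Shipping 355, fixed 305 → total 660.
  Any other capacity-feasible assignment to {Site 1, Site 2} ships for at least 355.
Compare {Site 1, Site 2, Site 3}: its best feasible assignment gives total 690.
Every other set of open sites that can feasibly serve all demand totals ≥ 690 even under its best assignment. Minimum: 660.

660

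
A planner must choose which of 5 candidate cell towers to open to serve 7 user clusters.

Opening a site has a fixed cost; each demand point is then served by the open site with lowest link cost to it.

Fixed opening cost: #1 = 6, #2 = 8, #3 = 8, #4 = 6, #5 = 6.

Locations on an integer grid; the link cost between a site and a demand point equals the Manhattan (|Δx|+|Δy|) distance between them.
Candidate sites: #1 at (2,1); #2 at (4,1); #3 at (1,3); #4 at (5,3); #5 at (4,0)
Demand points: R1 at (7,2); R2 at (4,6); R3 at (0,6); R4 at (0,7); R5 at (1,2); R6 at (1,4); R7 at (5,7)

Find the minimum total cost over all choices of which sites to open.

36

Open {#3, #4}: assign each demand point to its cheapest open site.
  R1→#4 3, R2→#4 4, R3→#3 4, R4→#3 5, R5→#3 1, R6→#3 1, R7→#4 4
  link cost 22, fixed 14 → total 36.
Compare {#3}: link cost 32 + fixed 8 = 40.
Compare {#1, #3, #4}: link cost 22 + fixed 20 = 42.
Compare {#3, #4, #5}: link cost 22 + fixed 20 = 42.
All other subsets cost ≥ 40. Minimum total cost: 36.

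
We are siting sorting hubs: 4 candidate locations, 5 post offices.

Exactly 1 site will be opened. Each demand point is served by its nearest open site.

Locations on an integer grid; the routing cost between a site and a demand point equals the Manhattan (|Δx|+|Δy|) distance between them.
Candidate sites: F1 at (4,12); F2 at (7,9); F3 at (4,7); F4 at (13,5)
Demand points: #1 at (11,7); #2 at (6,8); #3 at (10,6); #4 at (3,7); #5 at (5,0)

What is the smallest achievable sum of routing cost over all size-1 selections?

Open {F3}.
  #1→F3 7, #2→F3 3, #3→F3 7, #4→F3 1, #5→F3 8  ⇒ total 26.
Compare {F2}: total 31.
Compare {F4}: total 43.
No size-1 selection does better; minimum is 26.

26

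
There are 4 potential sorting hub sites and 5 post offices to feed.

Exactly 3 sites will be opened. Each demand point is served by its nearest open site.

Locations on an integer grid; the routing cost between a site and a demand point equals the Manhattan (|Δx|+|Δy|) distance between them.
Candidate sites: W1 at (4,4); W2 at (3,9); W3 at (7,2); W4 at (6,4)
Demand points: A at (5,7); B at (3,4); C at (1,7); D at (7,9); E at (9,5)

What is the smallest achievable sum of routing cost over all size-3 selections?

17

Open {W1, W2, W4}.
  A→W1 4, B→W1 1, C→W2 4, D→W2 4, E→W4 4  ⇒ total 17.
Compare {W1, W2, W3}: total 18.
Compare {W2, W3, W4}: total 19.
No size-3 selection does better; minimum is 17.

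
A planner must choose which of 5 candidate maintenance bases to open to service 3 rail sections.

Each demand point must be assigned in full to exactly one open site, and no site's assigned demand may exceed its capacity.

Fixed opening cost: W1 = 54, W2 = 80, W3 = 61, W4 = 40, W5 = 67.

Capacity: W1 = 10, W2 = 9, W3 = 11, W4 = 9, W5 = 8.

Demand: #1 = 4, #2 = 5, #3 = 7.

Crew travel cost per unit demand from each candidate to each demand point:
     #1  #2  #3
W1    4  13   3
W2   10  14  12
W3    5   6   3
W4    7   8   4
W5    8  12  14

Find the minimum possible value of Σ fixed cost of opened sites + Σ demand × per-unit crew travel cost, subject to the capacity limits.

Open {W3, W4}; cheapest assignment that respects the capacities:
  W3 (cap 11, load 9): #1, #2 — cost 4×5 + 5×6 = 50
  W4 (cap 9, load 7): #3 — cost 7×4 = 28
  Shipping 78, fixed 101 → total 179.
  Any other capacity-feasible assignment to {W3, W4} ships for at least 78.
Compare {W1, W4}: its best feasible assignment gives total 183.
Compare {W1, W3}: its best feasible assignment gives total 186.
Every other set of open sites that can feasibly serve all demand totals ≥ 183 even under its best assignment. Minimum: 179.

179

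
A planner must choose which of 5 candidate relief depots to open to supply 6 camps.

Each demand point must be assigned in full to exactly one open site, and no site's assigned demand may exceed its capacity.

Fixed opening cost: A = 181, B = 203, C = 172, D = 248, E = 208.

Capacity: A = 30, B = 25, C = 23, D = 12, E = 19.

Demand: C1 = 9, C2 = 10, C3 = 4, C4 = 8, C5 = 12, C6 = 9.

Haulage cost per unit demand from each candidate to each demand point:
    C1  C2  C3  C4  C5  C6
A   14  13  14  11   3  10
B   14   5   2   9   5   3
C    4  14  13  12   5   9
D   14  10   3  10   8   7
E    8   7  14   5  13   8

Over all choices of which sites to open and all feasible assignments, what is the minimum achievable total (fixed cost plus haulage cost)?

719

Open {A, B}; cheapest assignment that respects the capacities:
  A (cap 30, load 29): C1, C4, C5 — cost 9×14 + 8×11 + 12×3 = 250
  B (cap 25, load 23): C2, C3, C6 — cost 10×5 + 4×2 + 9×3 = 85
  Shipping 335, fixed 384 → total 719.
  Any other capacity-feasible assignment to {A, B} ships for at least 335.
Compare {A, C}: its best feasible assignment gives total 776.
Compare {A, B, C}: its best feasible assignment gives total 801.
Every other set of open sites that can feasibly serve all demand totals ≥ 776 even under its best assignment. Minimum: 719.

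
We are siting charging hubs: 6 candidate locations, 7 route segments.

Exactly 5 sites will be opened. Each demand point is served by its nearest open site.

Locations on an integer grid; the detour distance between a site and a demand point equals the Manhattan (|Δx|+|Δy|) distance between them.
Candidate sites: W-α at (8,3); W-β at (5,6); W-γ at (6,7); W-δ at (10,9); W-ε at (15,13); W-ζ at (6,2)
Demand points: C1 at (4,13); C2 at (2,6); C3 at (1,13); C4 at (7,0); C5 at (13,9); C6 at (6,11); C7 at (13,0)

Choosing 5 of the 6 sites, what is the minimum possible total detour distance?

Open {W-α, W-β, W-γ, W-δ, W-ζ}.
  C1→W-β 8, C2→W-β 3, C3→W-β 11, C4→W-ζ 3, C5→W-δ 3, C6→W-γ 4, C7→W-α 8  ⇒ total 40.
Compare {W-α, W-β, W-γ, W-δ, W-ε}: total 41.
Compare {W-β, W-γ, W-δ, W-ε, W-ζ}: total 41.
No size-5 selection does better; minimum is 40.

40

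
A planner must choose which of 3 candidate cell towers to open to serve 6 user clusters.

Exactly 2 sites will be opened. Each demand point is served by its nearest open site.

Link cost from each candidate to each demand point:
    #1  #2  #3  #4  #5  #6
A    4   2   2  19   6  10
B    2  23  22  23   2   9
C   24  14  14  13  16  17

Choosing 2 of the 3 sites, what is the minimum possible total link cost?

36

Open {A, B}.
  #1→B 2, #2→A 2, #3→A 2, #4→A 19, #5→B 2, #6→B 9  ⇒ total 36.
Compare {A, C}: total 37.
Compare {B, C}: total 54.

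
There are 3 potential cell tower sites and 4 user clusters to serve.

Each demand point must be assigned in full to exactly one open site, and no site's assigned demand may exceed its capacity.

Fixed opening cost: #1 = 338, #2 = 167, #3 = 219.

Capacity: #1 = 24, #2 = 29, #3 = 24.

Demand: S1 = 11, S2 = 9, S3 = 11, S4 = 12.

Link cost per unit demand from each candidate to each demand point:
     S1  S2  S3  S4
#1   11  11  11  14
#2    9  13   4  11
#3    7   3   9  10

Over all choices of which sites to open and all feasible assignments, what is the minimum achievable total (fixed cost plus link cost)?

Open {#2, #3}; cheapest assignment that respects the capacities:
  #2 (cap 29, load 23): S3, S4 — cost 11×4 + 12×11 = 176
  #3 (cap 24, load 20): S1, S2 — cost 11×7 + 9×3 = 104
  Shipping 280, fixed 386 → total 666.
  Any other capacity-feasible assignment to {#2, #3} ships for at least 280.
Compare {#1, #2}: its best feasible assignment gives total 901.
Compare {#1, #3}: its best feasible assignment gives total 946.
Every other set of open sites that can feasibly serve all demand totals ≥ 901 even under its best assignment. Minimum: 666.

666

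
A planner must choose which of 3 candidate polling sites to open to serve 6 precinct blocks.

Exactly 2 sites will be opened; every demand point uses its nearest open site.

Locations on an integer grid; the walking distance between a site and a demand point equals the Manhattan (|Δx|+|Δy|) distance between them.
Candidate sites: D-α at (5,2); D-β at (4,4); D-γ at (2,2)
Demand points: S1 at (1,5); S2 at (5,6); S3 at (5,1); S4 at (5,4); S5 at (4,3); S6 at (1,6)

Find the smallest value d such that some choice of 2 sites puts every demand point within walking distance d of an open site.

Open {D-α, D-β}.
  Farthest demand point is S6 at walking distance 5 (to D-β); all others are ≤ 5.
With {D-α, D-γ} the worst case is 5.
With {D-β, D-γ} the worst case is 5.
No size-2 selection achieves below 5.

5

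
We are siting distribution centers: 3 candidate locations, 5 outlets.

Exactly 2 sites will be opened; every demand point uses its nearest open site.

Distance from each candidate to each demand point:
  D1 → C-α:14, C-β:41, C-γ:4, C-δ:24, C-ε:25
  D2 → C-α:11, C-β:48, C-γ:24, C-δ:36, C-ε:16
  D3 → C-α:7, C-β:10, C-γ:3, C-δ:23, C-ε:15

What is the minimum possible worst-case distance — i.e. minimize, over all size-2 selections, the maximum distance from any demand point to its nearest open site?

23

Open {D1, D3}.
  Farthest demand point is C-δ at distance 23 (to D3); all others are ≤ 23.
With {D2, D3} the worst case is 23.
With {D1, D2} the worst case is 41.
No size-2 selection achieves below 23.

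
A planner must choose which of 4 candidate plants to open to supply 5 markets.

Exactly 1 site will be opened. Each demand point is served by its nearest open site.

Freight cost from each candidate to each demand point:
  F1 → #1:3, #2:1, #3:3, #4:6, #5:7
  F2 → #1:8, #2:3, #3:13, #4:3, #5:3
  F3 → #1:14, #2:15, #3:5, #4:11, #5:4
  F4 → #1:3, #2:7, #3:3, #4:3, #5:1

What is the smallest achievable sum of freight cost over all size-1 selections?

17

Open {F4}.
  #1→F4 3, #2→F4 7, #3→F4 3, #4→F4 3, #5→F4 1  ⇒ total 17.
Compare {F1}: total 20.
Compare {F2}: total 30.
No size-1 selection does better; minimum is 17.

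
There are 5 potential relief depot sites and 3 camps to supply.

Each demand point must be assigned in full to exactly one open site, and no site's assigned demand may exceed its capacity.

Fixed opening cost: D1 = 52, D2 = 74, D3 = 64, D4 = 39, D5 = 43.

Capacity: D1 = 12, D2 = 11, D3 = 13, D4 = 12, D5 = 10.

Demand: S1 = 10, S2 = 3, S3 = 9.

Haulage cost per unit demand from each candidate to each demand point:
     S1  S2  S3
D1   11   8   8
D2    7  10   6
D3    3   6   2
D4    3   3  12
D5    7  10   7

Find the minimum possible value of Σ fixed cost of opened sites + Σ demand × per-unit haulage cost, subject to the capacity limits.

169

Open {D3, D4}; cheapest assignment that respects the capacities:
  D3 (cap 13, load 12): S2, S3 — cost 3×6 + 9×2 = 36
  D4 (cap 12, load 10): S1 — cost 10×3 = 30
  Shipping 66, fixed 103 → total 169.
  Any other capacity-feasible assignment to {D3, D4} ships for at least 66.
Compare {D3, D4, D5}: its best feasible assignment gives total 212.
Compare {D3, D5}: its best feasible assignment gives total 213.
Every other set of open sites that can feasibly serve all demand totals ≥ 212 even under its best assignment. Minimum: 169.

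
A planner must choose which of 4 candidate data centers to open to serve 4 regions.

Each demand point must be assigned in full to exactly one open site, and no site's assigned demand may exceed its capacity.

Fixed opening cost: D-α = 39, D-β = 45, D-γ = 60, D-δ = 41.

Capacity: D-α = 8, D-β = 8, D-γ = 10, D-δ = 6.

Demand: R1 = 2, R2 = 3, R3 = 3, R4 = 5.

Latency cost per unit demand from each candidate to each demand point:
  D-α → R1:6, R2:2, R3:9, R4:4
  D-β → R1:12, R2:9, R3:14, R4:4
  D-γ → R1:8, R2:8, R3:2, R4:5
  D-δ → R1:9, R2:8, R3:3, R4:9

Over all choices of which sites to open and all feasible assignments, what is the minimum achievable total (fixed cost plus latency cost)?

133

Open {D-α, D-δ}; cheapest assignment that respects the capacities:
  D-α (cap 8, load 8): R2, R4 — cost 3×2 + 5×4 = 26
  D-δ (cap 6, load 5): R1, R3 — cost 2×9 + 3×3 = 27
  Shipping 53, fixed 80 → total 133.
  Any other capacity-feasible assignment to {D-α, D-δ} ships for at least 53.
Compare {D-α, D-γ}: its best feasible assignment gives total 147.
Compare {D-α, D-β}: its best feasible assignment gives total 149.
Every other set of open sites that can feasibly serve all demand totals ≥ 147 even under its best assignment. Minimum: 133.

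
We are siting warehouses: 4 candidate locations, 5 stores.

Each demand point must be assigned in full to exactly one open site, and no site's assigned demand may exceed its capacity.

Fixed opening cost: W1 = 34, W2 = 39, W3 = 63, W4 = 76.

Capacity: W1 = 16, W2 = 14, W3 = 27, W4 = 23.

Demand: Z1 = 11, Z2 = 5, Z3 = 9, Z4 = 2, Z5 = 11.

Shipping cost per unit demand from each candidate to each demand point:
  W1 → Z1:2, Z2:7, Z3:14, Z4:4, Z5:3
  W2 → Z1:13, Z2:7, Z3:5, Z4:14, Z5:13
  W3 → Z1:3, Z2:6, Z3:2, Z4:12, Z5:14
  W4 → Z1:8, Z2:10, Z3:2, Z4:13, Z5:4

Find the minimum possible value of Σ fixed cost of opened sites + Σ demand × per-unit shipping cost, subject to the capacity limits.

Open {W1, W3}; cheapest assignment that respects the capacities:
  W1 (cap 16, load 13): Z4, Z5 — cost 2×4 + 11×3 = 41
  W3 (cap 27, load 25): Z1, Z2, Z3 — cost 11×3 + 5×6 + 9×2 = 81
  Shipping 122, fixed 97 → total 219.
  Any other capacity-feasible assignment to {W1, W3} ships for at least 122.
Compare {W1, W4}: its best feasible assignment gives total 255.
Compare {W1, W2, W3}: its best feasible assignment gives total 258.
Every other set of open sites that can feasibly serve all demand totals ≥ 255 even under its best assignment. Minimum: 219.

219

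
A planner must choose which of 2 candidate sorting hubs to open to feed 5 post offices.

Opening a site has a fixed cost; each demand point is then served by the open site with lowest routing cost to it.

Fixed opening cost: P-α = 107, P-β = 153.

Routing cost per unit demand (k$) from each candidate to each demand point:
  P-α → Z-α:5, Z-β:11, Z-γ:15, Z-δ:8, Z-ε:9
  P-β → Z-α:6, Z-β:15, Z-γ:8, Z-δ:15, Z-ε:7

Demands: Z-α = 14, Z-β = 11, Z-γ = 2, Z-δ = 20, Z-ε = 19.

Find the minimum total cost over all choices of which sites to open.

659

Open {P-α}: assign each demand point to its cheapest open site.
  Z-α→P-α 14×5=70, Z-β→P-α 11×11=121, Z-γ→P-α 2×15=30, Z-δ→P-α 20×8=160, Z-ε→P-α 19×9=171
  routing cost 552, fixed 107 → total 659.
Compare {P-α, P-β}: routing cost 500 + fixed 260 = 760.
Compare {P-β}: routing cost 698 + fixed 153 = 851.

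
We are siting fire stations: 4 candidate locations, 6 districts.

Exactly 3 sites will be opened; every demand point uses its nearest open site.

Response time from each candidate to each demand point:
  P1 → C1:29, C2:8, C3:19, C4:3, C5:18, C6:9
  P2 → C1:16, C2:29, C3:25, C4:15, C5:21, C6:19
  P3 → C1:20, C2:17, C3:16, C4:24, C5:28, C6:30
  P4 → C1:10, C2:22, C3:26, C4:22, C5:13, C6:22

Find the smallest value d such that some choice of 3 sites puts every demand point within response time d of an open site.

16

Open {P1, P3, P4}.
  Farthest demand point is C3 at response time 16 (to P3); all others are ≤ 16.
With {P1, P2, P3} the worst case is 18.
With {P1, P2, P4} the worst case is 19.
No size-3 selection achieves below 16.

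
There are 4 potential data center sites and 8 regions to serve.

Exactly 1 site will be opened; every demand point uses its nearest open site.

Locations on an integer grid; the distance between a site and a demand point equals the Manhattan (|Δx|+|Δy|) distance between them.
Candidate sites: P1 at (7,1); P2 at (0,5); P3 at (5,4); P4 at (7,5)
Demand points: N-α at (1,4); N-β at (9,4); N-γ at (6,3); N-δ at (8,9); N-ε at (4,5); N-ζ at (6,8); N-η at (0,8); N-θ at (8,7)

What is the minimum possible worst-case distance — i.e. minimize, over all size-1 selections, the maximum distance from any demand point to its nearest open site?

Open {P3}.
  Farthest demand point is N-η at distance 9 (to P3); all others are ≤ 9.
With {P4} the worst case is 10.
With {P2} the worst case is 12.
No size-1 selection achieves below 9.

9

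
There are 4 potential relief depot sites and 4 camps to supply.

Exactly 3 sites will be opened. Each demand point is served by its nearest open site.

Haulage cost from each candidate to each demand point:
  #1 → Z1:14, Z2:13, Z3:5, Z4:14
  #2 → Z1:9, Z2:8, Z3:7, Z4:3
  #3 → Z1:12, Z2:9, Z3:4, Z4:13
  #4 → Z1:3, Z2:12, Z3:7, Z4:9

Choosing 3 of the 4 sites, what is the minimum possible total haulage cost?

18

Open {#2, #3, #4}.
  Z1→#4 3, Z2→#2 8, Z3→#3 4, Z4→#2 3  ⇒ total 18.
Compare {#1, #2, #4}: total 19.
Compare {#1, #2, #3}: total 24.
No size-3 selection does better; minimum is 18.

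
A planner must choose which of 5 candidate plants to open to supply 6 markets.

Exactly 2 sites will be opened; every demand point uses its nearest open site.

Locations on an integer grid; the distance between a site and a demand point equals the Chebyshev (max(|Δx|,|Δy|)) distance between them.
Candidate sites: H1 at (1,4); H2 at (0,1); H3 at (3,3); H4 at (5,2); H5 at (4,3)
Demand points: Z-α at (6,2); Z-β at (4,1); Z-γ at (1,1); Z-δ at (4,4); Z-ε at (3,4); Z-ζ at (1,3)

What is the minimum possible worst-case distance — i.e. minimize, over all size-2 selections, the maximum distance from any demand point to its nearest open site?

2

Open {H2, H4}.
  Farthest demand point is Z-δ at distance 2 (to H4); all others are ≤ 2.
With {H2, H5} the worst case is 2.
With {H3, H4} the worst case is 2.
No size-2 selection achieves below 2.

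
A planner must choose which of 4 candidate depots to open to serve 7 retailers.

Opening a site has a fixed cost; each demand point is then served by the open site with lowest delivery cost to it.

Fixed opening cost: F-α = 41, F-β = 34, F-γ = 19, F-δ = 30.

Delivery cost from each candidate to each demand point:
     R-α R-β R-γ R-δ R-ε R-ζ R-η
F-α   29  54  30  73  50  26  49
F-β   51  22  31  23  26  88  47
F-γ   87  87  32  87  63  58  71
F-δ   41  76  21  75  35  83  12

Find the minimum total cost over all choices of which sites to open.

264

Open {F-α, F-β, F-δ}: assign each demand point to its cheapest open site.
  R-α→F-α 29, R-β→F-β 22, R-γ→F-δ 21, R-δ→F-β 23, R-ε→F-β 26, R-ζ→F-α 26, R-η→F-δ 12
  delivery cost 159, fixed 105 → total 264.
Compare {F-α, F-β}: delivery cost 203 + fixed 75 = 278.
Compare {F-α, F-β, F-γ, F-δ}: delivery cost 159 + fixed 124 = 283.
Compare {F-β, F-γ, F-δ}: delivery cost 203 + fixed 83 = 286.
All other subsets cost ≥ 278. Minimum total cost: 264.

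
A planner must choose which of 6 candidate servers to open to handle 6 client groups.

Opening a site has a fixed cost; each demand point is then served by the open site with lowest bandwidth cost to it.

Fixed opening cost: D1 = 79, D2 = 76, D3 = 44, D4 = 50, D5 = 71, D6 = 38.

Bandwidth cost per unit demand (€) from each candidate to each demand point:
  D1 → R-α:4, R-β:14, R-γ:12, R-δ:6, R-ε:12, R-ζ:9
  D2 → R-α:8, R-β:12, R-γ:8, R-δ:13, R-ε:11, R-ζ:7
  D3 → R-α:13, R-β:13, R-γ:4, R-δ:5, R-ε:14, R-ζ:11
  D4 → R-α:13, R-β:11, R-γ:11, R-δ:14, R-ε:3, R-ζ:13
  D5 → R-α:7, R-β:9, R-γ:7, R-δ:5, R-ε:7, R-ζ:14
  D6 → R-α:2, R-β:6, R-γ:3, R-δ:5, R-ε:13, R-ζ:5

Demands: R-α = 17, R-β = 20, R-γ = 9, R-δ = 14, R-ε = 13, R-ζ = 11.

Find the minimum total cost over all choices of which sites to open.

Open {D4, D6}: assign each demand point to its cheapest open site.
  R-α→D6 17×2=34, R-β→D6 20×6=120, R-γ→D6 9×3=27, R-δ→D6 14×5=70, R-ε→D4 13×3=39, R-ζ→D6 11×5=55
  bandwidth cost 345, fixed 88 → total 433.
Compare {D3, D4, D6}: bandwidth cost 345 + fixed 132 = 477.
Compare {D4, D5, D6}: bandwidth cost 345 + fixed 159 = 504.
Compare {D5, D6}: bandwidth cost 397 + fixed 109 = 506.
All other subsets cost ≥ 477. Minimum total cost: 433.

433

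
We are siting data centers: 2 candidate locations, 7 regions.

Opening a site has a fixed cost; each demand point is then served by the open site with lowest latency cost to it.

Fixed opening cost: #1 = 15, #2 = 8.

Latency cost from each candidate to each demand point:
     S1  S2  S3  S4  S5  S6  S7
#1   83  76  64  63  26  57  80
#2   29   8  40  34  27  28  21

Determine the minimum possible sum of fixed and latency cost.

195

Open {#2}: assign each demand point to its cheapest open site.
  S1→#2 29, S2→#2 8, S3→#2 40, S4→#2 34, S5→#2 27, S6→#2 28, S7→#2 21
  latency cost 187, fixed 8 → total 195.
Compare {#1, #2}: latency cost 186 + fixed 23 = 209.
Compare {#1}: latency cost 449 + fixed 15 = 464.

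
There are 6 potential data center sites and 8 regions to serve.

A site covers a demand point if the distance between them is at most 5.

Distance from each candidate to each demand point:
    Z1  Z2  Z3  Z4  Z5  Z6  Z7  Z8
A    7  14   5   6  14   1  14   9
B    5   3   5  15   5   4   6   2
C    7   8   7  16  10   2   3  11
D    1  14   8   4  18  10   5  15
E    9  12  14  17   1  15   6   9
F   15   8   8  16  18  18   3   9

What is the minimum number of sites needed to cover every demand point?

Coverage sets (demand points within 5 of each site):
  A: {Z3, Z6}
  B: {Z1, Z2, Z3, Z5, Z6, Z8}
  C: {Z6, Z7}
  D: {Z1, Z4, Z7}
  E: {Z5}
  F: {Z7}
No single site covers all 8 demand points.
But {B, D} covers everything, so the minimum is 2.

2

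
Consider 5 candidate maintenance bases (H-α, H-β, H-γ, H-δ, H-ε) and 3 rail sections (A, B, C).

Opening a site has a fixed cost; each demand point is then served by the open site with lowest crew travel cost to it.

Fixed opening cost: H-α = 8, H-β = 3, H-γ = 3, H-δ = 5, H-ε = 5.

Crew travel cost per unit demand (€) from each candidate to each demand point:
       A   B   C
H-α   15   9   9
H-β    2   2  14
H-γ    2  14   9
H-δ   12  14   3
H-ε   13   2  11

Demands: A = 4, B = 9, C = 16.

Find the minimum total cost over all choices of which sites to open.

82

Open {H-β, H-δ}: assign each demand point to its cheapest open site.
  A→H-β 4×2=8, B→H-β 9×2=18, C→H-δ 16×3=48
  crew travel cost 74, fixed 8 → total 82.
Compare {H-β, H-γ, H-δ}: crew travel cost 74 + fixed 11 = 85.
Compare {H-β, H-δ, H-ε}: crew travel cost 74 + fixed 13 = 87.
Compare {H-γ, H-δ, H-ε}: crew travel cost 74 + fixed 13 = 87.
All other subsets cost ≥ 85. Minimum total cost: 82.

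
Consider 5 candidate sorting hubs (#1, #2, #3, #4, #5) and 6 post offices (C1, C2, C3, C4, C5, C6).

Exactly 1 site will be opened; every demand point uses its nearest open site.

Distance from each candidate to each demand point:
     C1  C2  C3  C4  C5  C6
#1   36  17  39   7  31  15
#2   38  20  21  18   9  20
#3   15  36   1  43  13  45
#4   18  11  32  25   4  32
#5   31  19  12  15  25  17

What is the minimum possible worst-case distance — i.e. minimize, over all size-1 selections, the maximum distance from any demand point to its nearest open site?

Open {#5}.
  Farthest demand point is C1 at distance 31 (to #5); all others are ≤ 31.
With {#4} the worst case is 32.
With {#2} the worst case is 38.
No size-1 selection achieves below 31.

31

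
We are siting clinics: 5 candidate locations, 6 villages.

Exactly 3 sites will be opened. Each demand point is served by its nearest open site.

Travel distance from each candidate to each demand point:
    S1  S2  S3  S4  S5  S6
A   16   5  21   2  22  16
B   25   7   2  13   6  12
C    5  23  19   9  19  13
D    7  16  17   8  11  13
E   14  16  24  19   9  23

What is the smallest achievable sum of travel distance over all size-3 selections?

32

Open {A, B, C}.
  S1→C 5, S2→A 5, S3→B 2, S4→A 2, S5→B 6, S6→B 12  ⇒ total 32.
Compare {A, B, D}: total 34.
Compare {B, C, D}: total 40.
No size-3 selection does better; minimum is 32.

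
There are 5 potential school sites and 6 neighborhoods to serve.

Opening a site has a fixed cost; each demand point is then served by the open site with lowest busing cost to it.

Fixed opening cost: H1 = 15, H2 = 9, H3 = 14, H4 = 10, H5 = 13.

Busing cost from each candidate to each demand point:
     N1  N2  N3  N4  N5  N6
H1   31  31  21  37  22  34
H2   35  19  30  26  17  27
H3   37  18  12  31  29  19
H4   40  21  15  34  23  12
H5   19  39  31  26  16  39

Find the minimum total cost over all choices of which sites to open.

132

Open {H4, H5}: assign each demand point to its cheapest open site.
  N1→H5 19, N2→H4 21, N3→H4 15, N4→H5 26, N5→H5 16, N6→H4 12
  busing cost 109, fixed 23 → total 132.
Compare {H3, H5}: busing cost 110 + fixed 27 = 137.
Compare {H2, H4, H5}: busing cost 107 + fixed 32 = 139.
Compare {H3, H4, H5}: busing cost 103 + fixed 37 = 140.
All other subsets cost ≥ 137. Minimum total cost: 132.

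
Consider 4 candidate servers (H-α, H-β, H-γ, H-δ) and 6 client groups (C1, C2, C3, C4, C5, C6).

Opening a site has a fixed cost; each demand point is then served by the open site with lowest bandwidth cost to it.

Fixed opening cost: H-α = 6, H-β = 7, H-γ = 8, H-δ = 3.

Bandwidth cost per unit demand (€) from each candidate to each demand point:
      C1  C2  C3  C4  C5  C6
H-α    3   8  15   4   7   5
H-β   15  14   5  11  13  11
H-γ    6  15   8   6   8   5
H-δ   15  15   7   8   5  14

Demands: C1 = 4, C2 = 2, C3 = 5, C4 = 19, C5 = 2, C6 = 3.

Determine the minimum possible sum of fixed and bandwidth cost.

Open {H-α, H-β, H-δ}: assign each demand point to its cheapest open site.
  C1→H-α 4×3=12, C2→H-α 2×8=16, C3→H-β 5×5=25, C4→H-α 19×4=76, C5→H-δ 2×5=10, C6→H-α 3×5=15
  bandwidth cost 154, fixed 16 → total 170.
Compare {H-α, H-β}: bandwidth cost 158 + fixed 13 = 171.
Compare {H-α, H-δ}: bandwidth cost 164 + fixed 9 = 173.
Compare {H-α, H-β, H-γ, H-δ}: bandwidth cost 154 + fixed 24 = 178.
All other subsets cost ≥ 171. Minimum total cost: 170.

170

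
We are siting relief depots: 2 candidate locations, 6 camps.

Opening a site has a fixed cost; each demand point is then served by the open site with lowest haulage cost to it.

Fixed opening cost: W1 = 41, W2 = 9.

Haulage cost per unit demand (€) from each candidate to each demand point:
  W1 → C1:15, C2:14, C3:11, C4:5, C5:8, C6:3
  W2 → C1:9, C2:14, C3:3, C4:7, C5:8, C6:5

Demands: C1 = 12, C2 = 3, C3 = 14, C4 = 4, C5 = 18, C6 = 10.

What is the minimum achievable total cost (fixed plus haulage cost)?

423

Open {W2}: assign each demand point to its cheapest open site.
  C1→W2 12×9=108, C2→W2 3×14=42, C3→W2 14×3=42, C4→W2 4×7=28, C5→W2 18×8=144, C6→W2 10×5=50
  haulage cost 414, fixed 9 → total 423.
Compare {W1, W2}: haulage cost 386 + fixed 50 = 436.
Compare {W1}: haulage cost 570 + fixed 41 = 611.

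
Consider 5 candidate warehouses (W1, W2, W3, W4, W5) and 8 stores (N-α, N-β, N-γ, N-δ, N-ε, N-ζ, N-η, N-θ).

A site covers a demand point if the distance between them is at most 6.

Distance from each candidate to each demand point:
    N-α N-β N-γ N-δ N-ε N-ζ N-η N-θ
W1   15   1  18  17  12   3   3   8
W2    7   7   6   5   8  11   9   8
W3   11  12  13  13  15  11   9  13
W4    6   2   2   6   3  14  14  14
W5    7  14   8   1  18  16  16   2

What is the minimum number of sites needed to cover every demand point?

Coverage sets (demand points within 6 of each site):
  W1: {N-β, N-ζ, N-η}
  W2: {N-γ, N-δ}
  W3: {}
  W4: {N-α, N-β, N-γ, N-δ, N-ε}
  W5: {N-δ, N-θ}
No 2 sites suffice: every size-2 union leaves at least one demand point uncovered.
But {W1, W4, W5} covers everything, so the minimum is 3.

3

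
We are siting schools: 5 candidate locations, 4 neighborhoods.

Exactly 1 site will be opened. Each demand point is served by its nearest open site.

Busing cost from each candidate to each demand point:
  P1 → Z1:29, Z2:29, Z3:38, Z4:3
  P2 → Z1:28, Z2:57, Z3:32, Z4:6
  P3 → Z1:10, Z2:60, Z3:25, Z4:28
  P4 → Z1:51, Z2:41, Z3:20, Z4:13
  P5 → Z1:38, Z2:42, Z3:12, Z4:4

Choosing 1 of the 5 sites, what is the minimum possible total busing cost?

Open {P5}.
  Z1→P5 38, Z2→P5 42, Z3→P5 12, Z4→P5 4  ⇒ total 96.
Compare {P1}: total 99.
Compare {P2}: total 123.
No size-1 selection does better; minimum is 96.

96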